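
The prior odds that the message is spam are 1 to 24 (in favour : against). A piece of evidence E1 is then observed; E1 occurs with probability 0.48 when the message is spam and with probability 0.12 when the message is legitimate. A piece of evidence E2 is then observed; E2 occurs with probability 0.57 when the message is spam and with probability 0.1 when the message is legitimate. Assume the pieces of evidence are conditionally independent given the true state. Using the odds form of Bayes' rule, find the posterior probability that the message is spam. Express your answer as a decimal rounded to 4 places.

Prior odds = 1/24 = 0.041667.
Likelihood ratio for E1 = 0.48/0.12 = 4.0000.
Likelihood ratio for E2 = 0.57/0.1 = 5.7000.
Posterior odds = prior odds × LR₁ × LR₂ = 0.95000.
Posterior probability = odds/(1+odds) = 0.95000/1.9500 = 0.4872.

Posterior probability ≈ 0.4872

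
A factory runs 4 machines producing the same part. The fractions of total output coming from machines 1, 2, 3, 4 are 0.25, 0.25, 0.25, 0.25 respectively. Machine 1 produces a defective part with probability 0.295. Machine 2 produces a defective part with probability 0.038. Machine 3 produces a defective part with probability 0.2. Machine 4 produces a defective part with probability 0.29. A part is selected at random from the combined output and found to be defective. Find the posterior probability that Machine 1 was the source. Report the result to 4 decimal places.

P(defective|M1) = 0.295; P(defective|M2) = 0.038; P(defective|M3) = 0.2; P(defective|M4) = 0.29.
Prior × likelihood for each source: 0.25·0.295=0.07375, 0.25·0.038=0.009500, 0.25·0.2=0.05000, 0.25·0.29=0.07250. Summing gives P(defective) = 0.20575.
P(Machine 1 | defective) = 0.07375 / 0.20575 = 0.3584.

Posterior probability ≈ 0.3584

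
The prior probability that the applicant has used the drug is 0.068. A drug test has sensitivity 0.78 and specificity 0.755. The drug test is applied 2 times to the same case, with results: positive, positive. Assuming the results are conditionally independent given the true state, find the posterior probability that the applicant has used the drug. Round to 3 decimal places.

Posterior P(H) ≈ 0.425

With H the event that the applicant has used the drug, the joint likelihood of the observed sequence is P(data|H) = 0.78·0.78 = 0.60840 and P(data|¬H) = 0.245·0.245 = 0.060025.
Bayes: P(H|data) = 0.068·0.60840 / (0.068·0.60840 + 0.932·0.060025) = 0.041371/0.097314 = 0.4251.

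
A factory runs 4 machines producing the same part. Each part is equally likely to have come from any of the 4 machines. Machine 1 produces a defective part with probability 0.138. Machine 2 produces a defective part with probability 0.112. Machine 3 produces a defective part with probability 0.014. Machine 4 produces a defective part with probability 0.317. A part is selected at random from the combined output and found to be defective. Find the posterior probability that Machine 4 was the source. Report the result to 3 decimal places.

Posterior probability ≈ 0.546

Tabulate prior·likelihood by source: [1] prior 0.25, lik 0.138, product 0.03450; [2] prior 0.25, lik 0.112, product 0.02800; [3] prior 0.25, lik 0.014, product 0.003500; [4] prior 0.25, lik 0.317, product 0.07925.
Normalizing constant = 0.14525; the posterior for Machine 4 is its product over the sum, 0.07925/0.14525 = 0.546.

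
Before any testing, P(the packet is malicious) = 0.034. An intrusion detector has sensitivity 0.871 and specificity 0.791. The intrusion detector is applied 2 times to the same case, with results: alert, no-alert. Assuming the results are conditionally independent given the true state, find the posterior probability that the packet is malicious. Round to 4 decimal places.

Posterior P(H) ≈ 0.0234

With H the event that the packet is malicious, the joint likelihood of the observed sequence is P(data|H) = 0.871·0.129 = 0.11236 and P(data|¬H) = 0.209·0.791 = 0.16532.
Bayes: P(H|data) = 0.034·0.11236 / (0.034·0.11236 + 0.966·0.16532) = 0.0038202/0.16352 = 0.0234.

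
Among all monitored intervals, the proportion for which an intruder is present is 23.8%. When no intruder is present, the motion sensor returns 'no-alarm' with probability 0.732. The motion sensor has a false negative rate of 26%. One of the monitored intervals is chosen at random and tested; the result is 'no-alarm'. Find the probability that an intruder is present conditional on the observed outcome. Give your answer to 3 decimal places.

Let H be the event that an intruder is present. P(H) = 0.238, so P(¬H) = 0.762. With E the 'no-alarm' result, P(E|H) = 0.26 and P(E|¬H) = 0.732.
P(E) = 0.26·0.238 + 0.732·0.762 = 0.061880 + 0.55778 = 0.61966.
By Bayes' theorem, P(H|E) = 0.061880 / 0.61966 = 0.100.

P(H | E) ≈ 0.100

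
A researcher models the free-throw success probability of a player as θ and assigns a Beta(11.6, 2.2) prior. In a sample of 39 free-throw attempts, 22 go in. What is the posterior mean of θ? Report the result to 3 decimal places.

Posterior mean ≈ 0.636

The binomial likelihood is conjugate to the Beta prior: with 22 successes and 17 failures, the posterior is Beta(11.6+22, 2.2+17) = Beta(33.6, 19.2).
E[θ | data] = 33.6/(33.6+19.2) = 0.636.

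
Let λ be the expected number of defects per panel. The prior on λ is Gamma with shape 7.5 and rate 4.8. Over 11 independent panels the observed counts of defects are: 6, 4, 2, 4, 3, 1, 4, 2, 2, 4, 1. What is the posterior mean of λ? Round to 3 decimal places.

The Poisson likelihood adds the total count to the shape and the number of exposure periods to the rate. Here ∑xᵢ = 33 and n = 11, so shape 7.5→40.5 and rate 4.8→15.8.
E[λ | data] = 40.5/15.8 = 2.563.

Posterior mean ≈ 2.563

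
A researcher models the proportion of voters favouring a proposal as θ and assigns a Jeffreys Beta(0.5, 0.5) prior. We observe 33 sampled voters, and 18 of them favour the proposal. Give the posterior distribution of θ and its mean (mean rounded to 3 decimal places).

Observing 18 successes and 15 failures updates Beta(0.5, 0.5) by adding the success and failure counts to the two shape parameters: α = 0.5+18 = 18.5, β = 0.5+15 = 15.5.
Posterior mean = α/(α+β) = 18.5/34 = 0.544.

Posterior: Beta(18.5, 15.5); mean ≈ 0.544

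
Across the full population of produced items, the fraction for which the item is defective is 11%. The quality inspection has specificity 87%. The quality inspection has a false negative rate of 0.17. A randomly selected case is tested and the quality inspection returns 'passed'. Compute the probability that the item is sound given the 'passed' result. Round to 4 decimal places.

Write H for 'the item is defective'. Prior odds H:¬H = 0.11/0.89 = 0.12360. For the 'passed' outcome, the likelihood ratio is 0.17/0.87 = 0.19540.
Posterior odds = 0.12360 × 0.19540 = 0.024151, so P(H|E) = 0.024151/(1+0.024151) = 0.0236. Then P(¬H|E) = 1 − 0.0236 = 0.9764.

P(¬H | E) ≈ 0.9764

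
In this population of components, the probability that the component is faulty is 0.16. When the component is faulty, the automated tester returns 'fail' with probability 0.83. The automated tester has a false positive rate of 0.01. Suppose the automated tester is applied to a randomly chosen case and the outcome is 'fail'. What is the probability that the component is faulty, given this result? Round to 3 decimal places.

P(H | E) ≈ 0.941

Let H be the event that the component is faulty. P(H) = 0.16, so P(¬H) = 0.84. With E the 'fail' result, P(E|H) = 0.83 and P(E|¬H) = 0.01.
P(E) = 0.83·0.16 + 0.01·0.84 = 0.13280 + 0.0084000 = 0.14120.
By Bayes' theorem, P(H|E) = 0.13280 / 0.14120 = 0.941.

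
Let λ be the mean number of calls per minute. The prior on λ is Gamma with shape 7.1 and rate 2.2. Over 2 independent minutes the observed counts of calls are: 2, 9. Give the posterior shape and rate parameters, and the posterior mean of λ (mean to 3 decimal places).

Total count ∑xᵢ = 11 over n = 2 minutes.
Gamma is conjugate to the Poisson likelihood: posterior is Gamma(shape = 7.1+11 = 18.1, rate = 2.2+2 = 4.2).
Posterior mean = shape/rate = 18.1/4.2 = 4.310.

Posterior: Gamma(shape=18.1, rate=4.2); mean ≈ 4.310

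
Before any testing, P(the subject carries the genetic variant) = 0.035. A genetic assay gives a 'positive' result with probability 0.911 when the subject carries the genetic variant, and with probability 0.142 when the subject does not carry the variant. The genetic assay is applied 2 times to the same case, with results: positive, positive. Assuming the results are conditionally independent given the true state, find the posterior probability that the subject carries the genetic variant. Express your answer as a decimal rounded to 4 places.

Posterior P(H) ≈ 0.5988

Let H be the event that the subject carries the genetic variant; start with P(H) = 0.035. P('positive'|H) = 0.911, P('positive'|¬H) = 0.142.
Update on result 1 ('positive'): P(H) ← 0.911·0.0350 / (0.911·0.0350 + 0.142·0.9650) = 0.031885/0.16891 = 0.1888.
Update on result 2 ('positive'): P(H) ← 0.911·0.1888 / (0.911·0.1888 + 0.142·0.8112) = 0.17196/0.28716 = 0.5988.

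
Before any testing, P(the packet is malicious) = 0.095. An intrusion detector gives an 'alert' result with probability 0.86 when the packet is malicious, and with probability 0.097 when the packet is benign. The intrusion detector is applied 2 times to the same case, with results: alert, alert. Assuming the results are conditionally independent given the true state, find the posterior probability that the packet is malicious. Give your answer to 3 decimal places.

Posterior P(H) ≈ 0.892

Let H be the event that the packet is malicious; start with P(H) = 0.095. P('alert'|H) = 0.86, P('alert'|¬H) = 0.097.
Update on result 1 ('alert'): P(H) ← 0.86·0.0950 / (0.86·0.0950 + 0.097·0.9050) = 0.081700/0.16948 = 0.4820.
Update on result 2 ('alert'): P(H) ← 0.86·0.4820 / (0.86·0.4820 + 0.097·0.5180) = 0.41456/0.46480 = 0.8919.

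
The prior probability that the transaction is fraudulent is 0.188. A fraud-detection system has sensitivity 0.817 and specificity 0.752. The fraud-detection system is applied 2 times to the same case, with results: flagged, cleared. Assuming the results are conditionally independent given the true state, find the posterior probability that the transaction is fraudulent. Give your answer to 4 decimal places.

With H the event that the transaction is fraudulent, the joint likelihood of the observed sequence is P(data|H) = 0.817·0.183 = 0.14951 and P(data|¬H) = 0.248·0.752 = 0.18650.
Bayes: P(H|data) = 0.188·0.14951 / (0.188·0.14951 + 0.812·0.18650) = 0.028108/0.17954 = 0.1566.

Posterior P(H) ≈ 0.1566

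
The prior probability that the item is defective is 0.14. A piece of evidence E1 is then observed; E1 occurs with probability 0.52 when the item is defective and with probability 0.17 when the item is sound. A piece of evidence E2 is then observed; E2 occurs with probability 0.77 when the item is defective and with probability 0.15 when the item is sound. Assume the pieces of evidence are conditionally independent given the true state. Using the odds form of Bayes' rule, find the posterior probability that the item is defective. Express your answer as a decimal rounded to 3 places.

Posterior probability ≈ 0.719

Prior odds = 0.14/(1−0.14) = 0.16279. In log-odds, ln(0.16279) = -1.8153.
Add log likelihood ratios: ln(3.0588) + ln(5.1333) = 2.7538.
Posterior log-odds = 0.93850, so posterior odds = exp(0.93850) = 2.5561. Converting, P(H|E) = 2.5561/3.5561 = 0.719.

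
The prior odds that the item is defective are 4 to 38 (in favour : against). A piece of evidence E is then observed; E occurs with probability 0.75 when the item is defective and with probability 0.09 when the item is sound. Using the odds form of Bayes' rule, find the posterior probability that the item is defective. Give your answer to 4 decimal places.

Prior odds = 4/38 = 0.10526.
Likelihood ratio for E = 0.75/0.09 = 8.3333.
Posterior odds = prior odds × LR = 0.87719.
Posterior probability = odds/(1+odds) = 0.87719/1.8772 = 0.4673.

Posterior probability ≈ 0.4673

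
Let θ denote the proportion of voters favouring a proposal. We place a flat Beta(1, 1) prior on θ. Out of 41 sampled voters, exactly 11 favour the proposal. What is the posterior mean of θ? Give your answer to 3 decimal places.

Posterior mean ≈ 0.279

The binomial likelihood is conjugate to the Beta prior: with 11 successes and 30 failures, the posterior is Beta(1+11, 1+30) = Beta(12, 31).
E[θ | data] = 12/(12+31) = 0.279.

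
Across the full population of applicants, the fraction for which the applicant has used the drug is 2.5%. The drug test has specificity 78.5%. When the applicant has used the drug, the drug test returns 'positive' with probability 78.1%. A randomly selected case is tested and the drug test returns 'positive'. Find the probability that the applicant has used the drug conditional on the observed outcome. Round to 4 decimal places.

Let H be the event that the applicant has used the drug. P(H) = 0.025, so P(¬H) = 0.975. With E the 'positive' result, P(E|H) = 0.781 and P(E|¬H) = 0.215.
P(E) = 0.781·0.025 + 0.215·0.975 = 0.019525 + 0.20963 = 0.22915.
By Bayes' theorem, P(H|E) = 0.019525 / 0.22915 = 0.0852.

P(H | E) ≈ 0.0852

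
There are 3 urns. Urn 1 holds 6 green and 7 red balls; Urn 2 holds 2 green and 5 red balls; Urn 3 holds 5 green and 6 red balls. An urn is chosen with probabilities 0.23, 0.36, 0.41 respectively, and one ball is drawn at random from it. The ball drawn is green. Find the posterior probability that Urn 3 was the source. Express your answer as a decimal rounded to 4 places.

P(green|Urn 1) = 0.4615; P(green|Urn 2) = 0.2857; P(green|Urn 3) = 0.4545.
Prior × likelihood for each source: 0.23·0.4615=0.1062, 0.36·0.2857=0.1029, 0.41·0.4545=0.1864. Summing gives P(green) = 0.39537.
P(Urn 3 | green) = 0.1864 / 0.39537 = 0.4714.

Posterior probability ≈ 0.4714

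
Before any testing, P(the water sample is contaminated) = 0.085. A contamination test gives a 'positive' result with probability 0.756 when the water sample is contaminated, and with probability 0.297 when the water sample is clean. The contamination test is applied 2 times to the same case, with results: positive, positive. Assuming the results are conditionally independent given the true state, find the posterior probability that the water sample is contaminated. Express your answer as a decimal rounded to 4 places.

With H the event that the water sample is contaminated, the joint likelihood of the observed sequence is P(data|H) = 0.756·0.756 = 0.57154 and P(data|¬H) = 0.297·0.297 = 0.088209.
Bayes: P(H|data) = 0.085·0.57154 / (0.085·0.57154 + 0.915·0.088209) = 0.048581/0.12929 = 0.3757.

Posterior P(H) ≈ 0.3757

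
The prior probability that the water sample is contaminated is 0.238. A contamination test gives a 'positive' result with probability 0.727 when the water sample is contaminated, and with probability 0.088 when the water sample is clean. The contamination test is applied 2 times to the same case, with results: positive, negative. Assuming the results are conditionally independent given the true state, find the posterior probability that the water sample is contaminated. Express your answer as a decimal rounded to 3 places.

Posterior P(H) ≈ 0.436

Let H be the event that the water sample is contaminated; start with P(H) = 0.238. P('positive'|H) = 0.727, P('positive'|¬H) = 0.088.
Update on result 1 ('positive'): P(H) ← 0.727·0.2380 / (0.727·0.2380 + 0.088·0.7620) = 0.17303/0.24008 = 0.7207.
Update on result 2 ('negative'): P(H) ← 0.273·0.7207 / (0.273·0.7207 + 0.912·0.2793) = 0.19675/0.45148 = 0.4358.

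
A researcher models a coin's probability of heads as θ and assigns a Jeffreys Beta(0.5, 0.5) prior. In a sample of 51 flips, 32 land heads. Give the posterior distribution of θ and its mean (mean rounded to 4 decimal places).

Posterior: Beta(32.5, 19.5); mean ≈ 0.6250

Observing 32 successes and 19 failures updates Beta(0.5, 0.5) by adding the success and failure counts to the two shape parameters: α = 0.5+32 = 32.5, β = 0.5+19 = 19.5.
E[θ | data] = 32.5/(32.5+19.5) = 0.6250.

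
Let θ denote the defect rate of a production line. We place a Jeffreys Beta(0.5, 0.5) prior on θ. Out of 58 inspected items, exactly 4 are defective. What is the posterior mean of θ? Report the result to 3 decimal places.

The binomial likelihood is conjugate to the Beta prior: with 4 successes and 54 failures, the posterior is Beta(0.5+4, 0.5+54) = Beta(4.5, 54.5).
E[θ | data] = 4.5/(4.5+54.5) = 0.076.

Posterior mean ≈ 0.076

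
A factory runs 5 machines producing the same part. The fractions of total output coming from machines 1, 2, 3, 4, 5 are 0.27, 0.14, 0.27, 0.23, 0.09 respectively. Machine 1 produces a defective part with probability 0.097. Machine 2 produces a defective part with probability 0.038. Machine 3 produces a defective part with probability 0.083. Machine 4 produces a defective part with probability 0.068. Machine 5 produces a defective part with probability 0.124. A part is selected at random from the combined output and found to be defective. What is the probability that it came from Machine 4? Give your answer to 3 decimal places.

P(defective|M1) = 0.097; P(defective|M2) = 0.038; P(defective|M3) = 0.083; P(defective|M4) = 0.068; P(defective|M5) = 0.124.
Prior × likelihood for each source: 0.27·0.097=0.02619, 0.14·0.038=0.005320, 0.27·0.083=0.02241, 0.23·0.068=0.01564, 0.09·0.124=0.01116. Summing gives P(defective) = 0.080720.
P(Machine 4 | defective) = 0.01564 / 0.080720 = 0.194.

Posterior probability ≈ 0.194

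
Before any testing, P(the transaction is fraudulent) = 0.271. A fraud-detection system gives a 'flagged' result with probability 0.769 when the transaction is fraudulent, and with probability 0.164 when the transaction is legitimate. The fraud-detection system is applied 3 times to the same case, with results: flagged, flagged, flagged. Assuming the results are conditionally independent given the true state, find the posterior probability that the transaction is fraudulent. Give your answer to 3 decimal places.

With H the event that the transaction is fraudulent, the joint likelihood of the observed sequence is P(data|H) = 0.769·0.769·0.769 = 0.45476 and P(data|¬H) = 0.164·0.164·0.164 = 0.0044109.
Bayes: P(H|data) = 0.271·0.45476 / (0.271·0.45476 + 0.729·0.0044109) = 0.12324/0.12645 = 0.9746.

Posterior P(H) ≈ 0.975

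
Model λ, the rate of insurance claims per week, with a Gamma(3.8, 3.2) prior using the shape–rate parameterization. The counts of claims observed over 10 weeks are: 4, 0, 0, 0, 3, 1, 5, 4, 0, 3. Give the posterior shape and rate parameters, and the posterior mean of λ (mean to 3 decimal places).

Posterior: Gamma(shape=23.8, rate=13.2); mean ≈ 1.803

The Poisson likelihood adds the total count to the shape and the number of exposure periods to the rate. Here ∑xᵢ = 20 and n = 10, so shape 3.8→23.8 and rate 3.2→13.2.
E[λ | data] = 23.8/13.2 = 1.803.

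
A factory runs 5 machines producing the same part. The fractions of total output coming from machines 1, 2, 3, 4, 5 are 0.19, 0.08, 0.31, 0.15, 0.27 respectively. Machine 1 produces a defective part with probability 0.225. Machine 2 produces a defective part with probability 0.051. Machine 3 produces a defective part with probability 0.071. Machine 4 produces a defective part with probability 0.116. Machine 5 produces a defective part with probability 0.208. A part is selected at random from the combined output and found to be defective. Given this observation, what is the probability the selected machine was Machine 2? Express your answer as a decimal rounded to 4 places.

Posterior probability ≈ 0.0287

P(defective|M1) = 0.225; P(defective|M2) = 0.051; P(defective|M3) = 0.071; P(defective|M4) = 0.116; P(defective|M5) = 0.208.
Prior × likelihood for each source: 0.19·0.225=0.04275, 0.08·0.051=0.004080, 0.31·0.071=0.02201, 0.15·0.116=0.01740, 0.27·0.208=0.05616. Summing gives P(defective) = 0.14240.
P(Machine 2 | defective) = 0.004080 / 0.14240 = 0.0287.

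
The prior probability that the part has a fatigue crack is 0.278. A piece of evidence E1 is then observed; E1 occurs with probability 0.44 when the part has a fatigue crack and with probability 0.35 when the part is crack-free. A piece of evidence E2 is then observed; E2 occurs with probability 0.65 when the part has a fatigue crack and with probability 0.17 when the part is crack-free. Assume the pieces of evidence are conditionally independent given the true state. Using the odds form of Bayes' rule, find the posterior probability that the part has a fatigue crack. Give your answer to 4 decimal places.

Prior odds = 0.278/(1−0.278) = 0.38504. In log-odds, ln(0.38504) = -0.95440.
Add log likelihood ratios: ln(1.2571) + ln(3.8235) = 1.5700.
Posterior log-odds = 0.61561, so posterior odds = exp(0.61561) = 1.8508. Converting, P(H|E) = 1.8508/2.8508 = 0.6492.

Posterior probability ≈ 0.6492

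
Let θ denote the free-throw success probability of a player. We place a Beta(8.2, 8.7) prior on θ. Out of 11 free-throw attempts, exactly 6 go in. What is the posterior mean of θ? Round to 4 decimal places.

Observing 6 successes and 5 failures updates Beta(8.2, 8.7) by adding the success and failure counts to the two shape parameters: α = 8.2+6 = 14.2, β = 8.7+5 = 13.7.
E[θ | data] = 14.2/(14.2+13.7) = 0.5090.

Posterior mean ≈ 0.5090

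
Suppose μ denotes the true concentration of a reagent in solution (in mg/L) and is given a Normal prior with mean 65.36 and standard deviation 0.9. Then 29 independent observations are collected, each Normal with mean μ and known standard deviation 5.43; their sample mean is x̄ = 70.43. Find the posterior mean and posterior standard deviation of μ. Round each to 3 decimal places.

Posterior mean ≈ 67.608; posterior SD ≈ 0.671

With known σ, the Normal prior is conjugate. Weight on the data is w = (n/σ²)/(n/σ² + 1/τ₀²) = 0.983554/(0.983554+1.23457) = 0.44342.
Posterior mean = w·x̄ + (1−w)·μ₀ = 0.44342·70.43 + 0.55658·65.36 = 67.608. Posterior variance = 1/(0.983554+1.23457) = 0.450832, so SD = 0.671.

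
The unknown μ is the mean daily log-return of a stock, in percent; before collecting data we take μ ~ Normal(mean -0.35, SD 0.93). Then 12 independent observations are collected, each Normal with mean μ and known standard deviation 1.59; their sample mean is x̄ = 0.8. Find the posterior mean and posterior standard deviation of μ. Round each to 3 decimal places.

Prior precision 1/τ₀² = 1/0.93² = 1.15620; data precision n/σ² = 12/1.59² = 4.74665.
Posterior precision = 1.15620 + 4.74665 = 5.90285, giving posterior SD = 1/√5.90285 = 0.412.
Posterior mean = (1.15620·-0.35 + 4.74665·0.8) / 5.90285 = 0.575.

Posterior mean ≈ 0.575; posterior SD ≈ 0.412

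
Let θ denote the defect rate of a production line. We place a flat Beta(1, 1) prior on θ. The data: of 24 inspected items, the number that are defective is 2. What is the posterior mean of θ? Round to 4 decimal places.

Posterior mean ≈ 0.1154

Observing 2 successes and 22 failures updates Beta(1, 1) by adding the success and failure counts to the two shape parameters: α = 1+2 = 3, β = 1+22 = 23.
Posterior mean = α/(α+β) = 3/26 = 0.1154.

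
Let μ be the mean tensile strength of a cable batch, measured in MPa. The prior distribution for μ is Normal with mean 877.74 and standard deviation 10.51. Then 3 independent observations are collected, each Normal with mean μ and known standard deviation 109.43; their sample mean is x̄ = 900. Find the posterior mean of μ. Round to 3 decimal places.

Prior precision 1/τ₀² = 1/10.51² = 0.00905304; data precision n/σ² = 3/109.43² = 0.00025052.
Posterior precision = 0.00905304 + 0.00025052 = 0.00930357.
Posterior mean = (0.00905304·877.74 + 0.00025052·900) / 0.00930357 = 878.339.

Posterior mean ≈ 878.339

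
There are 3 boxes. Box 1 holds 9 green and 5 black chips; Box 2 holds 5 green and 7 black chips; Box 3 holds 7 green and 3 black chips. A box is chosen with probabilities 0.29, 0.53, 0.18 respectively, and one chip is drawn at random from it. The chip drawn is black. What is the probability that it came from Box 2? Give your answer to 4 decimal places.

Tabulate prior·likelihood by source: [1] prior 0.29, lik 0.3571, product 0.1036; [2] prior 0.53, lik 0.5833, product 0.3092; [3] prior 0.18, lik 0.3, product 0.05400.
Normalizing constant = 0.46674; the posterior for Box 2 is its product over the sum, 0.3092/0.46674 = 0.6624.

Posterior probability ≈ 0.6624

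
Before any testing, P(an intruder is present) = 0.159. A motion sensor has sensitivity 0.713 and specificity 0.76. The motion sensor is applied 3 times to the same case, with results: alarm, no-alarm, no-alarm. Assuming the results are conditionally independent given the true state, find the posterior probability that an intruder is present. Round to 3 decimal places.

Posterior P(H) ≈ 0.074

Let H be the event that an intruder is present; start with P(H) = 0.159. P('alarm'|H) = 0.713, P('alarm'|¬H) = 0.24.
Update on result 1 ('alarm'): P(H) ← 0.713·0.1590 / (0.713·0.1590 + 0.24·0.8410) = 0.11337/0.31521 = 0.3597.
Update on result 2 ('no-alarm'): P(H) ← 0.287·0.3597 / (0.287·0.3597 + 0.76·0.6403) = 0.10322/0.58988 = 0.1750.
Update on result 3 ('no-alarm'): P(H) ← 0.287·0.1750 / (0.287·0.1750 + 0.76·0.8250) = 0.050222/0.67723 = 0.0742.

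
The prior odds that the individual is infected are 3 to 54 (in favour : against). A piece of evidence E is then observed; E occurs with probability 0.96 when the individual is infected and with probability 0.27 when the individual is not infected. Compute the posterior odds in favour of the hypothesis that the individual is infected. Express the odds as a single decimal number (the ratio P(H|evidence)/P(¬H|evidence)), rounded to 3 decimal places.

Prior odds = 3/54 = 0.055556. In log-odds, ln(0.055556) = -2.8904.
Add log likelihood ratio: ln(3.5556) = 1.2685.
Posterior log-odds = -1.6219, so posterior odds = exp(-1.6219) = 0.19753.

Posterior odds ≈ 0.198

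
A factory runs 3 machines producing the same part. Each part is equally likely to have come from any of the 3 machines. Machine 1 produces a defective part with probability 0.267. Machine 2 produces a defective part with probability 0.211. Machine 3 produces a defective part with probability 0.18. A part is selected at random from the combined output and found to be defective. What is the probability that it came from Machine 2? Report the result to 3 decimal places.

Posterior probability ≈ 0.321

Tabulate prior·likelihood by source: [1] prior 0.333333, lik 0.267, product 0.08900; [2] prior 0.333333, lik 0.211, product 0.07033; [3] prior 0.333333, lik 0.18, product 0.06000.
Normalizing constant = 0.21933; the posterior for Machine 2 is its product over the sum, 0.07033/0.21933 = 0.321.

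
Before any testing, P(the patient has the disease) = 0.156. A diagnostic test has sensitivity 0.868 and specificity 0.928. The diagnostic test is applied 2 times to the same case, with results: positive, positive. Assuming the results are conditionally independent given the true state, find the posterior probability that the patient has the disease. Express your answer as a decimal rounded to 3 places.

With H the event that the patient has the disease, the joint likelihood of the observed sequence is P(data|H) = 0.868·0.868 = 0.75342 and P(data|¬H) = 0.072·0.072 = 0.0051840.
Bayes: P(H|data) = 0.156·0.75342 / (0.156·0.75342 + 0.844·0.0051840) = 0.11753/0.12191 = 0.9641.

Posterior P(H) ≈ 0.964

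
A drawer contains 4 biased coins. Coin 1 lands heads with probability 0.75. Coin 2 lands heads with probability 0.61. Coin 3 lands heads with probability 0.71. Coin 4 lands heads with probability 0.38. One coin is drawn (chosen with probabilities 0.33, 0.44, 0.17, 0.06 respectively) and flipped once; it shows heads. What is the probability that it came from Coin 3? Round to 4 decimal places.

Posterior probability ≈ 0.1830

Tabulate prior·likelihood by source: [1] prior 0.33, lik 0.75, product 0.2475; [2] prior 0.44, lik 0.61, product 0.2684; [3] prior 0.17, lik 0.71, product 0.1207; [4] prior 0.06, lik 0.38, product 0.02280.
Normalizing constant = 0.65940; the posterior for Coin 3 is its product over the sum, 0.1207/0.65940 = 0.1830.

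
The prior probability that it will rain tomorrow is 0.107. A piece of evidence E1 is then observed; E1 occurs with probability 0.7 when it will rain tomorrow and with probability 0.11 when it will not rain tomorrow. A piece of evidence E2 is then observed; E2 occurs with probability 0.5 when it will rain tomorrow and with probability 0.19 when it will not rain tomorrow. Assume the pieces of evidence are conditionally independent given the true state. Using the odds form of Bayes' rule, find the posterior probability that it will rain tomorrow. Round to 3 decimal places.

Posterior probability ≈ 0.667

Prior odds = 0.107/(1−0.107) = 0.11982.
Likelihood ratio for E1 = 0.7/0.11 = 6.3636.
Likelihood ratio for E2 = 0.5/0.19 = 2.6316.
Posterior odds = prior odds × LR₁ × LR₂ = 2.0066.
Posterior probability = odds/(1+odds) = 2.0066/3.0066 = 0.667.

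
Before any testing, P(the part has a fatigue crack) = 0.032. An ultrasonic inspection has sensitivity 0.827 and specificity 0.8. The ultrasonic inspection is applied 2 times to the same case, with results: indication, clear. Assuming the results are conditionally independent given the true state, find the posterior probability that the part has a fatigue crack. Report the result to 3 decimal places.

Posterior P(H) ≈ 0.029

With H the event that the part has a fatigue crack, the joint likelihood of the observed sequence is P(data|H) = 0.827·0.173 = 0.14307 and P(data|¬H) = 0.2·0.8 = 0.16000.
Bayes: P(H|data) = 0.032·0.14307 / (0.032·0.14307 + 0.968·0.16000) = 0.0045783/0.15946 = 0.0287.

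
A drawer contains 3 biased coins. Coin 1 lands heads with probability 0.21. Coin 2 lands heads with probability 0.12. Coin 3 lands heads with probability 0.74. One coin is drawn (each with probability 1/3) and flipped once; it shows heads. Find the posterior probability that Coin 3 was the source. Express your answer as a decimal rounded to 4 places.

Posterior probability ≈ 0.6916

Tabulate prior·likelihood by source: [1] prior 0.333333, lik 0.21, product 0.07000; [2] prior 0.333333, lik 0.12, product 0.04000; [3] prior 0.333333, lik 0.74, product 0.2467.
Normalizing constant = 0.35667; the posterior for Coin 3 is its product over the sum, 0.2467/0.35667 = 0.6916.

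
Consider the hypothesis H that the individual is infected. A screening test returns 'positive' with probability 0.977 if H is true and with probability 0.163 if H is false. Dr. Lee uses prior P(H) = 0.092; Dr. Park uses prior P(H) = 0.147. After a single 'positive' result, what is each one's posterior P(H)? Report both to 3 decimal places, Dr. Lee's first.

The likelihood ratio for a 'positive' result is 0.977/0.163 = 5.9939.
Dr. Lee: prior odds 0.092/0.908 = 0.10132; posterior odds 0.60731; posterior probability 0.378.
Dr. Park: prior odds 0.147/0.853 = 0.17233; posterior odds 1.0329; posterior probability 0.508.

Dr. Lee: 0.378; Dr. Park: 0.508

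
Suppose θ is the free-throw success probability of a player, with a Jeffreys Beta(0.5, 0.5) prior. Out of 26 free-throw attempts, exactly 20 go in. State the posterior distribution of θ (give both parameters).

The binomial likelihood is conjugate to the Beta prior: with 20 successes and 6 failures, the posterior is Beta(0.5+20, 0.5+6) = Beta(20.5, 6.5).

Posterior: Beta(20.5, 6.5)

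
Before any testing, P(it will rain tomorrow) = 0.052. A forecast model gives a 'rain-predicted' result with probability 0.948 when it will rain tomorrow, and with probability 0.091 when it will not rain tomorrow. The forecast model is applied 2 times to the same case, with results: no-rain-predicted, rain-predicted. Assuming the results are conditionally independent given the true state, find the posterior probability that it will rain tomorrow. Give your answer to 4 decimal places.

Posterior P(H) ≈ 0.0317

With H the event that it will rain tomorrow, the joint likelihood of the observed sequence is P(data|H) = 0.052·0.948 = 0.049296 and P(data|¬H) = 0.909·0.091 = 0.082719.
Bayes: P(H|data) = 0.052·0.049296 / (0.052·0.049296 + 0.948·0.082719) = 0.0025634/0.080981 = 0.0317.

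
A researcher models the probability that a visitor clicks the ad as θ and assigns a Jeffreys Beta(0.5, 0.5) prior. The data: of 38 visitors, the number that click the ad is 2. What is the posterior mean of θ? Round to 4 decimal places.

Observing 2 successes and 36 failures updates Beta(0.5, 0.5) by adding the success and failure counts to the two shape parameters: α = 0.5+2 = 2.5, β = 0.5+36 = 36.5.
Posterior mean = α/(α+β) = 2.5/39 = 0.0641.

Posterior mean ≈ 0.0641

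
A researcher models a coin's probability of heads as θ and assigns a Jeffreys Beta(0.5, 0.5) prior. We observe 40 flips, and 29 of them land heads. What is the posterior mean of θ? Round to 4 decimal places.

The binomial likelihood is conjugate to the Beta prior: with 29 successes and 11 failures, the posterior is Beta(0.5+29, 0.5+11) = Beta(29.5, 11.5).
Posterior mean = α/(α+β) = 29.5/41 = 0.7195.

Posterior mean ≈ 0.7195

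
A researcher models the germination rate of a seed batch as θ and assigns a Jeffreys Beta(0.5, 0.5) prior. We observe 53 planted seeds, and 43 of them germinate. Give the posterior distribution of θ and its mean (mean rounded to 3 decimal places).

Observing 43 successes and 10 failures updates Beta(0.5, 0.5) by adding the success and failure counts to the two shape parameters: α = 0.5+43 = 43.5, β = 0.5+10 = 10.5.
E[θ | data] = 43.5/(43.5+10.5) = 0.806.

Posterior: Beta(43.5, 10.5); mean ≈ 0.806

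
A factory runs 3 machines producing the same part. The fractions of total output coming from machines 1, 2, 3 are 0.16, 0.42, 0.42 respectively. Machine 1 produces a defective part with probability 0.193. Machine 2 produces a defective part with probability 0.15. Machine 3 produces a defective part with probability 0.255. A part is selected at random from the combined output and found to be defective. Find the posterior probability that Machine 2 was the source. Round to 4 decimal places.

Posterior probability ≈ 0.3135

Tabulate prior·likelihood by source: [1] prior 0.16, lik 0.193, product 0.03088; [2] prior 0.42, lik 0.15, product 0.06300; [3] prior 0.42, lik 0.255, product 0.1071.
Normalizing constant = 0.20098; the posterior for Machine 2 is its product over the sum, 0.06300/0.20098 = 0.3135.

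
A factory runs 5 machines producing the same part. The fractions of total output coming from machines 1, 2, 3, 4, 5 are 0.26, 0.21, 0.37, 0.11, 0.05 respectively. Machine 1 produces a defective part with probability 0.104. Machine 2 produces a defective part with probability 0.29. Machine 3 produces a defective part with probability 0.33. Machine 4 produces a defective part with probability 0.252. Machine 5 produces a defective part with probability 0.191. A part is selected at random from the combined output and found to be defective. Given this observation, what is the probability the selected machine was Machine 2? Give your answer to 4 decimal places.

Posterior probability ≈ 0.2462

P(defective|M1) = 0.104; P(defective|M2) = 0.29; P(defective|M3) = 0.33; P(defective|M4) = 0.252; P(defective|M5) = 0.191.
Prior × likelihood for each source: 0.26·0.104=0.02704, 0.21·0.29=0.06090, 0.37·0.33=0.1221, 0.11·0.252=0.02772, 0.05·0.191=0.009550. Summing gives P(defective) = 0.24731.
P(Machine 2 | defective) = 0.06090 / 0.24731 = 0.2462.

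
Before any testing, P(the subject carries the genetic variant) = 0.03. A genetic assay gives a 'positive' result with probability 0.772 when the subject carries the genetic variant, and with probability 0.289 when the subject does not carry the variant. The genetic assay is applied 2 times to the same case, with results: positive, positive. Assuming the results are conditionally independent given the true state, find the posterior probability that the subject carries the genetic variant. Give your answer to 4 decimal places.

Posterior P(H) ≈ 0.1808

With H the event that the subject carries the genetic variant, the joint likelihood of the observed sequence is P(data|H) = 0.772·0.772 = 0.59598 and P(data|¬H) = 0.289·0.289 = 0.083521.
Bayes: P(H|data) = 0.03·0.59598 / (0.03·0.59598 + 0.97·0.083521) = 0.017880/0.098895 = 0.1808.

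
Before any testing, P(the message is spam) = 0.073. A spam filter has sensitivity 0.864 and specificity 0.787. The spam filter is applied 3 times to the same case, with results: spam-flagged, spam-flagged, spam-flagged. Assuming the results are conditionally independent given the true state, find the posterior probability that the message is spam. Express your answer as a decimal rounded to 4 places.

Posterior P(H) ≈ 0.8402

Let H be the event that the message is spam; start with P(H) = 0.073. P('spam-flagged'|H) = 0.864, P('spam-flagged'|¬H) = 0.213.
Update on result 1 ('spam-flagged'): P(H) ← 0.864·0.0730 / (0.864·0.0730 + 0.213·0.9270) = 0.063072/0.26052 = 0.2421.
Update on result 2 ('spam-flagged'): P(H) ← 0.864·0.2421 / (0.864·0.2421 + 0.213·0.7579) = 0.20917/0.37061 = 0.5644.
Update on result 3 ('spam-flagged'): P(H) ← 0.864·0.5644 / (0.864·0.5644 + 0.213·0.4356) = 0.48765/0.58043 = 0.8402.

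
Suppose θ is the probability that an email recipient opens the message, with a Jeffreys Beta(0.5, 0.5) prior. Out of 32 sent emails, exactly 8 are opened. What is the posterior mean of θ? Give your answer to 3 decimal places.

Posterior mean ≈ 0.258

The binomial likelihood is conjugate to the Beta prior: with 8 successes and 24 failures, the posterior is Beta(0.5+8, 0.5+24) = Beta(8.5, 24.5).
Posterior mean = α/(α+β) = 8.5/33 = 0.258.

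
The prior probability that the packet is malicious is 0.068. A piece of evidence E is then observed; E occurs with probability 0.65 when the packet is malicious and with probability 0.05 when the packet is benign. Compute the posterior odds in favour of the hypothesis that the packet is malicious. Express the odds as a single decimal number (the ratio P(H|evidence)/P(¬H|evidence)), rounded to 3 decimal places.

Posterior odds ≈ 0.948

Prior odds = 0.068/(1−0.068) = 0.072961.
Likelihood ratio for E = 0.65/0.05 = 13.000.
Posterior odds = prior odds × LR = 0.94850.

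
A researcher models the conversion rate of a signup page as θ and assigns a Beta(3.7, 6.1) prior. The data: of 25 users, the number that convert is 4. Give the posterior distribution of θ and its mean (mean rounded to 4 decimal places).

Observing 4 successes and 21 failures updates Beta(3.7, 6.1) by adding the success and failure counts to the two shape parameters: α = 3.7+4 = 7.7, β = 6.1+21 = 27.1.
Posterior mean = α/(α+β) = 7.7/34.8 = 0.2213.

Posterior: Beta(7.7, 27.1); mean ≈ 0.2213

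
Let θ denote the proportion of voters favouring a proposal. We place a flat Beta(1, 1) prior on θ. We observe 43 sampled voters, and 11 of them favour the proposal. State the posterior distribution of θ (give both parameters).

Observing 11 successes and 32 failures updates Beta(1, 1) by adding the success and failure counts to the two shape parameters: α = 1+11 = 12, β = 1+32 = 33.

Posterior: Beta(12, 33)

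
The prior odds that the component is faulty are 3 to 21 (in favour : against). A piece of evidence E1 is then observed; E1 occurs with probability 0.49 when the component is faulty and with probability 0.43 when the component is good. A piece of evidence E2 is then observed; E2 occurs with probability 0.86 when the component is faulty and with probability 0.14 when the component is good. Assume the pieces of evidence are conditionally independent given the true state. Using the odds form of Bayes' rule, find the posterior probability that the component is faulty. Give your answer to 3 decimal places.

Posterior probability ≈ 0.500

Prior odds = 3/21 = 0.14286. In log-odds, ln(0.14286) = -1.9459.
Add log likelihood ratios: ln(1.1395) + ln(6.1429) = 1.9459.
Posterior log-odds = -0.00000000, so posterior odds = exp(-0.00000000) = 1.00000. Converting, P(H|E) = 1.00000/2.0000 = 0.500.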